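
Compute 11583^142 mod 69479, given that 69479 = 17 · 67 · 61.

22738

Mod 17: 11583 ≡ 6; by Fermat, exponent reduces to 142 mod 16 = 14; 6^14 ≡ 9 (mod 17).
Mod 67: 11583 ≡ 59; by Fermat, exponent reduces to 142 mod 66 = 10; 59^10 ≡ 25 (mod 67).
Mod 61: 11583 ≡ 54; by Fermat, exponent reduces to 142 mod 60 = 22; 54^22 ≡ 46 (mod 61).
Combine by CRT: x ≡ 9 (mod 17), x ≡ 25 (mod 67), x ≡ 46 (mod 61) ⇒ x ≡ 22738 (mod 69479).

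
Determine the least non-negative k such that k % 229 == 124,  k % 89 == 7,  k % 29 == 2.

The moduli are pairwise coprime; N = 229·89·29 = 591049.
N/229 = 2581; 2581 ≡ 62 (mod 229); 62·181 ≡ 1, so inverse 181.
N/89 = 6641; 6641 ≡ 55 (mod 89); 55·34 ≡ 1, so inverse 34.
N/29 = 20381; 20381 ≡ 23 (mod 29); 23·24 ≡ 1, so inverse 24.
k ≡ 124·2581·181 + 7·6641·34 + 2·20381·24 = 60486810.
60486810 mod 591049 = 199812.

199812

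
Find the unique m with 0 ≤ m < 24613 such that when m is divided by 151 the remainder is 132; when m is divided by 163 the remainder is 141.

From m ≡ 132 (mod 151) write m = 132 + 151t. Substituting into m ≡ 141 (mod 163) gives 151t ≡ 9 (mod 163), and since 151⁻¹ ≡ 95 (mod 163), t ≡ 40. Hence m ≡ 132 + 151·40 = 6172 (mod 24613).

6172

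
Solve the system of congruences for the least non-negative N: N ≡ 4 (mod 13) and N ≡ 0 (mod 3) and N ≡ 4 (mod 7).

The moduli are pairwise coprime; M = 13·3·7 = 273.
M/13 = 21; 21 ≡ 8 (mod 13); 8·5 ≡ 1, so inverse 5.
M/3 = 91; 91 ≡ 1 (mod 3), inverse 1.
M/7 = 39; 39 ≡ 4 (mod 7); 4·2 ≡ 1, so inverse 2.
N ≡ 4·21·5 + 0·91·1 + 4·39·2 = 732.
732 mod 273 = 186.

186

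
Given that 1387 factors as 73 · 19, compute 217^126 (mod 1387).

1

Mod 73: 217 ≡ 71; by Fermat, exponent reduces to 126 mod 72 = 54; 71^54 ≡ 1 (mod 73).
Mod 19: 217 ≡ 8; since 18 | 126, by Fermat 8^126 ≡ 1 (mod 19).
Combine by CRT: x ≡ 1 (mod 73), x ≡ 1 (mod 19) ⇒ x ≡ 1 (mod 1387).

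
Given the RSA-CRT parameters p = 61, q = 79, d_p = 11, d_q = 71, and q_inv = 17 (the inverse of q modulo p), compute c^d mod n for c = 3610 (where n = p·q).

m₁ = c^(d_p) mod p: c ≡ 11 (mod 61), and 11^11 mod 61 = 50.
m₂ = c^(d_q) mod q: c ≡ 55 (mod 79), and 55^71 mod 79 = 23.
h = q_inv·(m₁ − m₂) mod p = 17·(50 − 23) mod 61 = 32.
m = m₂ + h·q = 23 + 32·79 = 2551.

2551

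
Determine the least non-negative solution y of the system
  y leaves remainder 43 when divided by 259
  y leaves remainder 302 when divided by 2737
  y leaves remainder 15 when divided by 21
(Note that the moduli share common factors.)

gcd(259, 2737) = 7 and 7 | (302 − 43), so the pair is consistent; merging gives y ≡ 302 (mod 101269), where 101269 = lcm(259, 2737).
gcd(101269, 21) = 7 and 7 | (15 − 302), so the pair is consistent; merging gives y ≡ 101571 (mod 303807), where 303807 = lcm(101269, 21).
The solution is unique modulo lcm(259, 2737, 21) = 303807.

101571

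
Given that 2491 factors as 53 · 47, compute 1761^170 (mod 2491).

Mod 53: 1761 ≡ 12; by Fermat, exponent reduces to 170 mod 52 = 14; 12^14 ≡ 11 (mod 53).
Mod 47: 1761 ≡ 22; by Fermat, exponent reduces to 170 mod 46 = 32; 22^32 ≡ 2 (mod 47).
Combine by CRT: x ≡ 11 (mod 53), x ≡ 2 (mod 47) ⇒ x ≡ 1177 (mod 2491).

1177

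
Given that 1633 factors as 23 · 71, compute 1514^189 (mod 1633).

Mod 23: 1514 ≡ 19; by Fermat, exponent reduces to 189 mod 22 = 13; 19^13 ≡ 7 (mod 23).
Mod 71: 1514 ≡ 23; by Fermat, exponent reduces to 189 mod 70 = 49; 23^49 ≡ 70 (mod 71).
Combine by CRT: x ≡ 7 (mod 23), x ≡ 70 (mod 71) ⇒ x ≡ 283 (mod 1633).

283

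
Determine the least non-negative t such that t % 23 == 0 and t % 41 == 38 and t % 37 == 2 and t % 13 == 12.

160471

From t ≡ 0 (mod 23) write t = 0 + 23s. Substituting into t ≡ 38 (mod 41) gives 23s ≡ 38 (mod 41), and since 23⁻¹ ≡ 25 (mod 41), s ≡ 7. Hence t ≡ 0 + 23·7 = 161 (mod 943).
From t ≡ 161 (mod 943) write t = 161 + 943s. Substituting into t ≡ 2 (mod 37) gives 943s ≡ 26 (mod 37), and since 18⁻¹ ≡ 35 (mod 37), s ≡ 22. Hence t ≡ 161 + 943·22 = 20907 (mod 34891).
From t ≡ 20907 (mod 34891) write t = 20907 + 34891s. Substituting into t ≡ 12 (mod 13) gives 34891s ≡ 9 (mod 13), and since 12⁻¹ ≡ 12 (mod 13), s ≡ 4. Hence t ≡ 20907 + 34891·4 = 160471 (mod 453583).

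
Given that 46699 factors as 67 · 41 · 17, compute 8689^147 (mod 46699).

Mod 67: 8689 ≡ 46; by Fermat, exponent reduces to 147 mod 66 = 15; 46^15 ≡ 3 (mod 67).
Mod 41: 8689 ≡ 38; by Fermat, exponent reduces to 147 mod 40 = 27; 38^27 ≡ 14 (mod 41).
Mod 17: 8689 ≡ 2; by Fermat, exponent reduces to 147 mod 16 = 3; 2^3 ≡ 8 (mod 17).
Combine by CRT: x ≡ 3 (mod 67), x ≡ 14 (mod 41), x ≡ 8 (mod 17) ⇒ x ≡ 44089 (mod 46699).

44089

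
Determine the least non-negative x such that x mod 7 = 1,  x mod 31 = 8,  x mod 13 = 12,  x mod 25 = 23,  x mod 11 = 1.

The moduli are pairwise coprime; N = 7·31·13·25·11 = 775775.
N/7 = 110825; 110825 ≡ 1 (mod 7), inverse 1.
N/31 = 25025; 25025 ≡ 8 (mod 31); 8·4 ≡ 1, so inverse 4.
N/13 = 59675; 59675 ≡ 5 (mod 13); 5·8 ≡ 1, so inverse 8.
N/25 = 31031; 31031 ≡ 6 (mod 25); 6·21 ≡ 1, so inverse 21.
N/11 = 70525; 70525 ≡ 4 (mod 11); 4·3 ≡ 1, so inverse 3.
x ≡ 1·110825·1 + 8·25025·4 + 12·59675·8 + 23·31031·21 + 1·70525·3 = 21839973.
21839973 mod 775775 = 118273.

118273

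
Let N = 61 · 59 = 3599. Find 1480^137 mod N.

2086

Mod 61: 1480 ≡ 16; by Fermat, exponent reduces to 137 mod 60 = 17; 16^17 ≡ 12 (mod 61).
Mod 59: 1480 ≡ 5; by Fermat, exponent reduces to 137 mod 58 = 21; 5^21 ≡ 21 (mod 59).
Combine by CRT: x ≡ 12 (mod 61), x ≡ 21 (mod 59) ⇒ x ≡ 2086 (mod 3599).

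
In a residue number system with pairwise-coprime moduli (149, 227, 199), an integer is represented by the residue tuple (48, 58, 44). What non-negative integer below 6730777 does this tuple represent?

1603586

Combine the congruences pairwise.
From x ≡ 48 (mod 149) write x = 48 + 149t. Substituting into x ≡ 58 (mod 227) gives 149t ≡ 10 (mod 227), and since 149⁻¹ ≡ 32 (mod 227), t ≡ 93. Hence x ≡ 48 + 149·93 = 13905 (mod 33823).
From x ≡ 13905 (mod 33823) write x = 13905 + 33823t. Substituting into x ≡ 44 (mod 199) gives 33823t ≡ 69 (mod 199), and since 192⁻¹ ≡ 142 (mod 199), t ≡ 47. Hence x ≡ 13905 + 33823·47 = 1603586 (mod 6730777).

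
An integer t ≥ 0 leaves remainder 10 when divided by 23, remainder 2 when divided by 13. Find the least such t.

171

From t ≡ 10 (mod 23) write t = 10 + 23s. Substituting into t ≡ 2 (mod 13) gives 23s ≡ 5 (mod 13), and since 10⁻¹ ≡ 4 (mod 13), s ≡ 7. Hence t ≡ 10 + 23·7 = 171 (mod 299).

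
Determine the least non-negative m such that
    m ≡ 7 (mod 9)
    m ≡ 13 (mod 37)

Combine the congruences pairwise.
From m ≡ 7 (mod 9) write m = 7 + 9t. Substituting into m ≡ 13 (mod 37) gives 9t ≡ 6 (mod 37), and since 9⁻¹ ≡ 33 (mod 37), t ≡ 13. Hence m ≡ 7 + 9·13 = 124 (mod 333).

124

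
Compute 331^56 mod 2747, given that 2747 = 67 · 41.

2461

Mod 67: 331 ≡ 63; 63^56 ≡ 49 (mod 67).
Mod 41: 331 ≡ 3; by Fermat, exponent reduces to 56 mod 40 = 16; 3^16 ≡ 1 (mod 41).
Combine by CRT: x ≡ 49 (mod 67), x ≡ 1 (mod 41) ⇒ x ≡ 2461 (mod 2747).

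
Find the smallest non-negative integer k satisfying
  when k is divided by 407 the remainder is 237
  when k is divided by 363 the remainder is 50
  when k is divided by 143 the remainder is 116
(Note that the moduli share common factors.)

42158

gcd(407, 363) = 11 and 11 | (50 − 237), so the pair is consistent; merging gives k ≡ 1865 (mod 13431), where 13431 = lcm(407, 363).
gcd(13431, 143) = 11 and 11 | (116 − 1865), so the pair is consistent; merging gives k ≡ 42158 (mod 174603), where 174603 = lcm(13431, 143).
The solution is unique modulo lcm(407, 363, 143) = 174603.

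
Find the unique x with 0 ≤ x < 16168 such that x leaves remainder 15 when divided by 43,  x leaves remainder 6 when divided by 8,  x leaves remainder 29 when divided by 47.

15022

The moduli are pairwise coprime; N = 43·8·47 = 16168.
N/43 = 376; 376 ≡ 32 (mod 43); 32·39 ≡ 1, so inverse 39.
N/8 = 2021; 2021 ≡ 5 (mod 8); 5·5 ≡ 1, so inverse 5.
N/47 = 344; 344 ≡ 15 (mod 47); 15·22 ≡ 1, so inverse 22.
x ≡ 15·376·39 + 6·2021·5 + 29·344·22 = 500062.
500062 mod 16168 = 15022.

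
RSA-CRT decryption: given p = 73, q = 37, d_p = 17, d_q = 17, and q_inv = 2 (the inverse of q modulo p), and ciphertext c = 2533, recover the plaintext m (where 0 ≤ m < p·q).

m₁ = c^(d_p) mod p: c ≡ 51 (mod 73), and 51^17 mod 73 = 51.
m₂ = c^(d_q) mod q: c ≡ 17 (mod 37), and 17^17 mod 37 = 13.
h = q_inv·(m₁ − m₂) mod p = 2·(51 − 13) mod 73 = 3.
m = m₂ + h·q = 13 + 3·37 = 124.

124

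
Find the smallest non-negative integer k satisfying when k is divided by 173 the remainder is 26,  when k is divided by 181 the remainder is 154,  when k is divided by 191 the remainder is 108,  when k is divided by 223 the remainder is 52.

The moduli are pairwise coprime; N = 173·181·191·223 = 1333714609.
N/173 = 7709333; 7709333 ≡ 107 (mod 173); 107·76 ≡ 1, so inverse 76.
N/181 = 7368589; 7368589 ≡ 79 (mod 181); 79·55 ≡ 1, so inverse 55.
N/191 = 6982799; 6982799 ≡ 30 (mod 191); 30·121 ≡ 1, so inverse 121.
N/223 = 5980783; 5980783 ≡ 146 (mod 223); 146·139 ≡ 1, so inverse 139.
k ≡ 26·7709333·76 + 154·7368589·55 + 108·6982799·121 + 52·5980783·139 = 212125907694.
212125907694 mod 1333714609 = 65284863.

65284863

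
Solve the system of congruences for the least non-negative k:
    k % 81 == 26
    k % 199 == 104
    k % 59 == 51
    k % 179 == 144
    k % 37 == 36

From k ≡ 26 (mod 81) write k = 26 + 81t. Substituting into k ≡ 104 (mod 199) gives 81t ≡ 78 (mod 199), and since 81⁻¹ ≡ 86 (mod 199), t ≡ 141. Hence k ≡ 26 + 81·141 = 11447 (mod 16119).
From k ≡ 11447 (mod 16119) write k = 11447 + 16119t. Substituting into k ≡ 51 (mod 59) gives 16119t ≡ 50 (mod 59), and since 12⁻¹ ≡ 5 (mod 59), t ≡ 14. Hence k ≡ 11447 + 16119·14 = 237113 (mod 951021).
From k ≡ 237113 (mod 951021) write k = 237113 + 951021t. Substituting into k ≡ 144 (mod 179) gives 951021t ≡ 27 (mod 179), and since 173⁻¹ ≡ 149 (mod 179), t ≡ 85. Hence k ≡ 237113 + 951021·85 = 81073898 (mod 170232759).
From k ≡ 81073898 (mod 170232759) write k = 81073898 + 170232759t. Substituting into k ≡ 36 (mod 37) gives 170232759t ≡ 20 (mod 37), and since 14⁻¹ ≡ 8 (mod 37), t ≡ 12. Hence k ≡ 81073898 + 170232759·12 = 2123867006 (mod 6298612083).

2123867006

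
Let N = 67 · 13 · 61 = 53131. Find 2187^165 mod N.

12260

Mod 67: 2187 ≡ 43; by Fermat, exponent reduces to 165 mod 66 = 33; 43^33 ≡ 66 (mod 67).
Mod 13: 2187 ≡ 3; by Fermat, exponent reduces to 165 mod 12 = 9; 3^9 ≡ 1 (mod 13).
Mod 61: 2187 ≡ 52; by Fermat, exponent reduces to 165 mod 60 = 45; 52^45 ≡ 60 (mod 61).
Combine by CRT: x ≡ 66 (mod 67), x ≡ 1 (mod 13), x ≡ 60 (mod 61) ⇒ x ≡ 12260 (mod 53131).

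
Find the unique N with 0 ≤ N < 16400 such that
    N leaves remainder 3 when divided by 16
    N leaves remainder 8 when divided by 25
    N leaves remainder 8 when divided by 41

11283

The moduli are pairwise coprime; M = 16·25·41 = 16400.
M/16 = 1025; 1025 ≡ 1 (mod 16), inverse 1.
M/25 = 656; 656 ≡ 6 (mod 25); 6·21 ≡ 1, so inverse 21.
M/41 = 400; 400 ≡ 31 (mod 41); 31·4 ≡ 1, so inverse 4.
N ≡ 3·1025·1 + 8·656·21 + 8·400·4 = 126083.
126083 mod 16400 = 11283.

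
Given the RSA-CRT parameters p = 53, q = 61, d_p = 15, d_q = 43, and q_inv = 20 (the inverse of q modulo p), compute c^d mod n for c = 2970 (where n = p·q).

2452

m₁ = c^(d_p) mod p: c ≡ 2 (mod 53), and 2^15 mod 53 = 14.
m₂ = c^(d_q) mod q: c ≡ 42 (mod 61), and 42^43 mod 61 = 12.
h = q_inv·(m₁ − m₂) mod p = 20·(14 − 12) mod 53 = 40.
m = m₂ + h·q = 12 + 40·61 = 2452.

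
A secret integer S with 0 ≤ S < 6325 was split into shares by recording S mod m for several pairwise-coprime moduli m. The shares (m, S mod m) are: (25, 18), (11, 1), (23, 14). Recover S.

The moduli are pairwise coprime; N = 25·11·23 = 6325.
N/25 = 253; 253 ≡ 3 (mod 25); 3·17 ≡ 1, so inverse 17.
N/11 = 575; 575 ≡ 3 (mod 11); 3·4 ≡ 1, so inverse 4.
N/23 = 275; 275 ≡ 22 (mod 23); 22·22 ≡ 1, so inverse 22.
S ≡ 18·253·17 + 1·575·4 + 14·275·22 = 164418.
164418 mod 6325 = 6293.

6293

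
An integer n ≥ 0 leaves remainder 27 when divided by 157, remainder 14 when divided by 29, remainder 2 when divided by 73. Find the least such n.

1754

From n ≡ 27 (mod 157) write n = 27 + 157t. Substituting into n ≡ 14 (mod 29) gives 157t ≡ 16 (mod 29), and since 12⁻¹ ≡ 17 (mod 29), t ≡ 11. Hence n ≡ 27 + 157·11 = 1754 (mod 4553).
From n ≡ 1754 (mod 4553) write n = 1754 + 4553t. Substituting into n ≡ 2 (mod 73) gives 4553t ≡ 0 (mod 73), and since 27⁻¹ ≡ 46 (mod 73), t ≡ 0. Hence n ≡ 1754 + 4553·0 = 1754 (mod 332369).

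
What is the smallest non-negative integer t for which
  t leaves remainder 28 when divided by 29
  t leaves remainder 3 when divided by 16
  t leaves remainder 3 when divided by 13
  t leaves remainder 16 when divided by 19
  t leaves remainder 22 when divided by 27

From t ≡ 28 (mod 29) write t = 28 + 29s. Substituting into t ≡ 3 (mod 16) gives 29s ≡ 7 (mod 16), and since 13⁻¹ ≡ 5 (mod 16), s ≡ 3. Hence t ≡ 28 + 29·3 = 115 (mod 464).
From t ≡ 115 (mod 464) write t = 115 + 464s. Substituting into t ≡ 3 (mod 13) gives 464s ≡ 5 (mod 13), and since 9⁻¹ ≡ 3 (mod 13), s ≡ 2. Hence t ≡ 115 + 464·2 = 1043 (mod 6032).
From t ≡ 1043 (mod 6032) write t = 1043 + 6032s. Substituting into t ≡ 16 (mod 19) gives 6032s ≡ 18 (mod 19), and since 9⁻¹ ≡ 17 (mod 19), s ≡ 2. Hence t ≡ 1043 + 6032·2 = 13107 (mod 114608).
From t ≡ 13107 (mod 114608) write t = 13107 + 114608s. Substituting into t ≡ 22 (mod 27) gives 114608s ≡ 10 (mod 27), and since 20⁻¹ ≡ 23 (mod 27), s ≡ 14. Hence t ≡ 13107 + 114608·14 = 1617619 (mod 3094416).

1617619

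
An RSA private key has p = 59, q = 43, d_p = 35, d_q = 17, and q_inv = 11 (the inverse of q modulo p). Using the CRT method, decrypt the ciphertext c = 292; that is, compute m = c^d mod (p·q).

2162

m₁ = c^(d_p) mod p: c ≡ 56 (mod 59), and 56^35 mod 59 = 38.
m₂ = c^(d_q) mod q: c ≡ 34 (mod 43), and 34^17 mod 43 = 12.
h = q_inv·(m₁ − m₂) mod p = 11·(38 − 12) mod 59 = 50.
m = m₂ + h·q = 12 + 50·43 = 2162.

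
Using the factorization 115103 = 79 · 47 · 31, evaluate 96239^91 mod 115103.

Mod 79: 96239 ≡ 17; by Fermat, exponent reduces to 91 mod 78 = 13; 17^13 ≡ 78 (mod 79).
Mod 47: 96239 ≡ 30; by Fermat, exponent reduces to 91 mod 46 = 45; 30^45 ≡ 11 (mod 47).
Mod 31: 96239 ≡ 15; by Fermat, exponent reduces to 91 mod 30 = 1; 15^1 ≡ 15 (mod 31).
Combine by CRT: x ≡ 78 (mod 79), x ≡ 11 (mod 47), x ≡ 15 (mod 31) ⇒ x ≡ 23699 (mod 115103).

23699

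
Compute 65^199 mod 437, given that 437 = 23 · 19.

Mod 23: 65 ≡ 19; by Fermat, exponent reduces to 199 mod 22 = 1; 19^1 ≡ 19 (mod 23).
Mod 19: 65 ≡ 8; by Fermat, exponent reduces to 199 mod 18 = 1; 8^1 ≡ 8 (mod 19).
Combine by CRT: x ≡ 19 (mod 23), x ≡ 8 (mod 19) ⇒ x ≡ 65 (mod 437).

65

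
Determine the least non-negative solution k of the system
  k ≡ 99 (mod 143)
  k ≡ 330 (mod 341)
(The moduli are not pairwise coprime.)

Combine the congruences pairwise.
gcd(143, 341) = 11 and 11 | (330 − 99), so the pair is consistent; merging gives k ≡ 671 (mod 4433), where 4433 = lcm(143, 341).
The solution is unique modulo lcm(143, 341) = 4433.

671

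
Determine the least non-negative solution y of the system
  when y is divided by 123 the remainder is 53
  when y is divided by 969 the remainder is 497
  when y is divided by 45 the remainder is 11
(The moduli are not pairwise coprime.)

442361

Combine the congruences pairwise.
gcd(123, 969) = 3 and 3 | (497 − 53), so the pair is consistent; merging gives y ≡ 5342 (mod 39729), where 39729 = lcm(123, 969).
gcd(39729, 45) = 3 and 3 | (11 − 5342), so the pair is consistent; merging gives y ≡ 442361 (mod 595935), where 595935 = lcm(39729, 45).
The solution is unique modulo lcm(123, 969, 45) = 595935.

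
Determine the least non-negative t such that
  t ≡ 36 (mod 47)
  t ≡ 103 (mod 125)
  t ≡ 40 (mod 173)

982853

From t ≡ 36 (mod 47) write t = 36 + 47s. Substituting into t ≡ 103 (mod 125) gives 47s ≡ 67 (mod 125), and since 47⁻¹ ≡ 8 (mod 125), s ≡ 36. Hence t ≡ 36 + 47·36 = 1728 (mod 5875).
From t ≡ 1728 (mod 5875) write t = 1728 + 5875s. Substituting into t ≡ 40 (mod 173) gives 5875s ≡ 42 (mod 173), and since 166⁻¹ ≡ 74 (mod 173), s ≡ 167. Hence t ≡ 1728 + 5875·167 = 982853 (mod 1016375).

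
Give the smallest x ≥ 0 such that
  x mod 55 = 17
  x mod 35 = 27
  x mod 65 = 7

2932

Combine the congruences pairwise.
gcd(55, 35) = 5 and 5 | (27 − 17), so the pair is consistent; merging gives x ≡ 237 (mod 385), where 385 = lcm(55, 35).
gcd(385, 65) = 5 and 5 | (7 − 237), so the pair is consistent; merging gives x ≡ 2932 (mod 5005), where 5005 = lcm(385, 65).
The solution is unique modulo lcm(55, 35, 65) = 5005.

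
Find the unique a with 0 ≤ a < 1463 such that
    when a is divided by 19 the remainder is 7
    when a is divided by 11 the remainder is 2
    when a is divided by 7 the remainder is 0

805

The moduli are pairwise coprime; N = 19·11·7 = 1463.
N/19 = 77; 77 ≡ 1 (mod 19), inverse 1.
N/11 = 133; 133 ≡ 1 (mod 11), inverse 1.
N/7 = 209; 209 ≡ 6 (mod 7); 6·6 ≡ 1, so inverse 6.
a ≡ 7·77·1 + 2·133·1 + 0·209·6 = 805.
805 mod 1463 = 805.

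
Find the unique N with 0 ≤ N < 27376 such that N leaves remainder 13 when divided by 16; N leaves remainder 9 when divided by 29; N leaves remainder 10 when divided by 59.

The moduli are pairwise coprime; M = 16·29·59 = 27376.
M/16 = 1711; 1711 ≡ 15 (mod 16); 15·15 ≡ 1, so inverse 15.
M/29 = 944; 944 ≡ 16 (mod 29); 16·20 ≡ 1, so inverse 20.
M/59 = 464; 464 ≡ 51 (mod 59); 51·22 ≡ 1, so inverse 22.
N ≡ 13·1711·15 + 9·944·20 + 10·464·22 = 605645.
605645 mod 27376 = 3373.

3373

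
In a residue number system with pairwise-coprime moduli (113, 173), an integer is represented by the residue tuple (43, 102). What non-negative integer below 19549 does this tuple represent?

13942

From x ≡ 43 (mod 113) write x = 43 + 113t. Substituting into x ≡ 102 (mod 173) gives 113t ≡ 59 (mod 173), and since 113⁻¹ ≡ 49 (mod 173), t ≡ 123. Hence x ≡ 43 + 113·123 = 13942 (mod 19549).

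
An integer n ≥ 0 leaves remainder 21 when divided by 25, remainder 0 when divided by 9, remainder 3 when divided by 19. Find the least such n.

4221

Combine the congruences pairwise.
From n ≡ 21 (mod 25) write n = 21 + 25t. Substituting into n ≡ 0 (mod 9) gives 25t ≡ 6 (mod 9), and since 7⁻¹ ≡ 4 (mod 9), t ≡ 6. Hence n ≡ 21 + 25·6 = 171 (mod 225).
From n ≡ 171 (mod 225) write n = 171 + 225t. Substituting into n ≡ 3 (mod 19) gives 225t ≡ 3 (mod 19), and since 16⁻¹ ≡ 6 (mod 19), t ≡ 18. Hence n ≡ 171 + 225·18 = 4221 (mod 4275).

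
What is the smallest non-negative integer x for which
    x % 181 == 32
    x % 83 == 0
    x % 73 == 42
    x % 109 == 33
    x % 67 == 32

3785333939

The moduli are pairwise coprime; N = 181·83·73·109·67 = 8009046737.
N/181 = 44248877; 44248877 ≡ 169 (mod 181); 169·15 ≡ 1, so inverse 15.
N/83 = 96494539; 96494539 ≡ 67 (mod 83); 67·57 ≡ 1, so inverse 57.
N/73 = 109712969; 109712969 ≡ 28 (mod 73); 28·60 ≡ 1, so inverse 60.
N/109 = 73477493; 73477493 ≡ 48 (mod 109); 48·25 ≡ 1, so inverse 25.
N/67 = 119538011; 119538011 ≡ 28 (mod 67); 28·12 ≡ 1, so inverse 12.
x ≡ 32·44248877·15 + 0·96494539·57 + 42·109712969·60 + 33·73477493·25 + 32·119538011·12 = 404237670789.
404237670789 mod 8009046737 = 3785333939.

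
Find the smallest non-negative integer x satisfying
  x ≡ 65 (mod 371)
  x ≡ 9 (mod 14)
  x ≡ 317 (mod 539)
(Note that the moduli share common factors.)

42359

Combine the congruences pairwise.
gcd(371, 14) = 7 and 7 | (9 − 65), so the pair is consistent; merging gives x ≡ 65 (mod 742), where 742 = lcm(371, 14).
gcd(742, 539) = 7 and 7 | (317 − 65), so the pair is consistent; merging gives x ≡ 42359 (mod 57134), where 57134 = lcm(742, 539).
The solution is unique modulo lcm(371, 14, 539) = 57134.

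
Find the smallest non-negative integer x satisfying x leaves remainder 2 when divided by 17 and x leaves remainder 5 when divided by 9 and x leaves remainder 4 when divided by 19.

Combine the congruences pairwise.
From x ≡ 2 (mod 17) write x = 2 + 17t. Substituting into x ≡ 5 (mod 9) gives 17t ≡ 3 (mod 9), and since 8⁻¹ ≡ 8 (mod 9), t ≡ 6. Hence x ≡ 2 + 17·6 = 104 (mod 153).
From x ≡ 104 (mod 153) write x = 104 + 153t. Substituting into x ≡ 4 (mod 19) gives 153t ≡ 14 (mod 19), and since 1⁻¹ ≡ 1 (mod 19), t ≡ 14. Hence x ≡ 104 + 153·14 = 2246 (mod 2907).

2246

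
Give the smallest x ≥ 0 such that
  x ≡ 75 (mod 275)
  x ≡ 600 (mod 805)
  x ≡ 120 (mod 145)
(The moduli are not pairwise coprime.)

1139675

gcd(275, 805) = 5 and 5 | (600 − 75), so the pair is consistent; merging gives x ≡ 32800 (mod 44275), where 44275 = lcm(275, 805).
gcd(44275, 145) = 5 and 5 | (120 − 32800), so the pair is consistent; merging gives x ≡ 1139675 (mod 1283975), where 1283975 = lcm(44275, 145).
The solution is unique modulo lcm(275, 805, 145) = 1283975.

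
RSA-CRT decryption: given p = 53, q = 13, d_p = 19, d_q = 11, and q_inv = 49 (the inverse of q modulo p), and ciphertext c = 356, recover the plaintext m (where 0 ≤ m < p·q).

m₁ = c^(d_p) mod p: c ≡ 38 (mod 53), and 38^19 mod 53 = 29.
m₂ = c^(d_q) mod q: c ≡ 5 (mod 13), and 5^11 mod 13 = 8.
h = q_inv·(m₁ − m₂) mod p = 49·(29 − 8) mod 53 = 22.
m = m₂ + h·q = 8 + 22·13 = 294.

294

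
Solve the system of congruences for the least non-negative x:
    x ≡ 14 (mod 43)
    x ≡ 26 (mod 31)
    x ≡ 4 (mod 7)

Combine the congruences pairwise.
From x ≡ 14 (mod 43) write x = 14 + 43t. Substituting into x ≡ 26 (mod 31) gives 43t ≡ 12 (mod 31), and since 12⁻¹ ≡ 13 (mod 31), t ≡ 1. Hence x ≡ 14 + 43·1 = 57 (mod 1333).
From x ≡ 57 (mod 1333) write x = 57 + 1333t. Substituting into x ≡ 4 (mod 7) gives 1333t ≡ 3 (mod 7), and since 3⁻¹ ≡ 5 (mod 7), t ≡ 1. Hence x ≡ 57 + 1333·1 = 1390 (mod 9331).

1390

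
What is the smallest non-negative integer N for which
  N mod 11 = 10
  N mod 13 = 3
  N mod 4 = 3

263

From N ≡ 10 (mod 11) write N = 10 + 11t. Substituting into N ≡ 3 (mod 13) gives 11t ≡ 6 (mod 13), and since 11⁻¹ ≡ 6 (mod 13), t ≡ 10. Hence N ≡ 10 + 11·10 = 120 (mod 143).
From N ≡ 120 (mod 143) write N = 120 + 143t. Substituting into N ≡ 3 (mod 4) gives 143t ≡ 3 (mod 4), and since 3⁻¹ ≡ 3 (mod 4), t ≡ 1. Hence N ≡ 120 + 143·1 = 263 (mod 572).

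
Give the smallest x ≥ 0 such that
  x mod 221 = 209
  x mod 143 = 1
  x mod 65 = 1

gcd(221, 143) = 13 and 13 | (1 − 209), so the pair is consistent; merging gives x ≡ 430 (mod 2431), where 2431 = lcm(221, 143).
gcd(2431, 65) = 13 and 13 | (1 − 430), so the pair is consistent; merging gives x ≡ 2861 (mod 12155), where 12155 = lcm(2431, 65).
The solution is unique modulo lcm(221, 143, 65) = 12155.

2861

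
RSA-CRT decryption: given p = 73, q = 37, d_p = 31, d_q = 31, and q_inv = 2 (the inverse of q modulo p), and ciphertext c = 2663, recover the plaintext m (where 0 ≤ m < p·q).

1775

m₁ = c^(d_p) mod p: c ≡ 35 (mod 73), and 35^31 mod 73 = 23.
m₂ = c^(d_q) mod q: c ≡ 36 (mod 37), and 36^31 mod 37 = 36.
h = q_inv·(m₁ − m₂) mod p = 2·(23 − 36) mod 73 = 47.
m = m₂ + h·q = 36 + 47·37 = 1775.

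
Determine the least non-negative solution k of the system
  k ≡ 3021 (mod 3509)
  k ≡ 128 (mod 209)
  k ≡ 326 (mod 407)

1817174

Combine the congruences pairwise.
gcd(3509, 209) = 11 and 11 | (128 − 3021), so the pair is consistent; merging gives k ≡ 17057 (mod 66671), where 66671 = lcm(3509, 209).
gcd(66671, 407) = 11 and 11 | (326 − 17057), so the pair is consistent; merging gives k ≡ 1817174 (mod 2466827), where 2466827 = lcm(66671, 407).
The solution is unique modulo lcm(3509, 209, 407) = 2466827.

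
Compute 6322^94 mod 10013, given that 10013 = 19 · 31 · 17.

3209

Mod 19: 6322 ≡ 14; by Fermat, exponent reduces to 94 mod 18 = 4; 14^4 ≡ 17 (mod 19).
Mod 31: 6322 ≡ 29; by Fermat, exponent reduces to 94 mod 30 = 4; 29^4 ≡ 16 (mod 31).
Mod 17: 6322 ≡ 15; by Fermat, exponent reduces to 94 mod 16 = 14; 15^14 ≡ 13 (mod 17).
Combine by CRT: x ≡ 17 (mod 19), x ≡ 16 (mod 31), x ≡ 13 (mod 17) ⇒ x ≡ 3209 (mod 10013).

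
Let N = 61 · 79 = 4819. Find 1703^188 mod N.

3153

Mod 61: 1703 ≡ 56; by Fermat, exponent reduces to 188 mod 60 = 8; 56^8 ≡ 42 (mod 61).
Mod 79: 1703 ≡ 44; by Fermat, exponent reduces to 188 mod 78 = 32; 44^32 ≡ 72 (mod 79).
Combine by CRT: x ≡ 42 (mod 61), x ≡ 72 (mod 79) ⇒ x ≡ 3153 (mod 4819).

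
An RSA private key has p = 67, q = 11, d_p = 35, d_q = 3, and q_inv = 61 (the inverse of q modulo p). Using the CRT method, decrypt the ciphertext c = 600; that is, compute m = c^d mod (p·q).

m₁ = c^(d_p) mod p: c ≡ 64 (mod 67), and 64^35 mod 67 = 9.
m₂ = c^(d_q) mod q: c ≡ 6 (mod 11), and 6^3 mod 11 = 7.
h = q_inv·(m₁ − m₂) mod p = 61·(9 − 7) mod 67 = 55.
m = m₂ + h·q = 7 + 55·11 = 612.

612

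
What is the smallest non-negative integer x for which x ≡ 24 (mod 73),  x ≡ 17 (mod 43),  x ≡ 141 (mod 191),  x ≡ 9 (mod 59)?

From x ≡ 24 (mod 73) write x = 24 + 73t. Substituting into x ≡ 17 (mod 43) gives 73t ≡ 36 (mod 43), and since 30⁻¹ ≡ 33 (mod 43), t ≡ 27. Hence x ≡ 24 + 73·27 = 1995 (mod 3139).
From x ≡ 1995 (mod 3139) write x = 1995 + 3139t. Substituting into x ≡ 141 (mod 191) gives 3139t ≡ 56 (mod 191), and since 83⁻¹ ≡ 168 (mod 191), t ≡ 49. Hence x ≡ 1995 + 3139·49 = 155806 (mod 599549).
From x ≡ 155806 (mod 599549) write x = 155806 + 599549t. Substituting into x ≡ 9 (mod 59) gives 599549t ≡ 22 (mod 59), and since 50⁻¹ ≡ 13 (mod 59), t ≡ 50. Hence x ≡ 155806 + 599549·50 = 30133256 (mod 35373391).

30133256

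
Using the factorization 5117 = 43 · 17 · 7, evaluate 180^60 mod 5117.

Mod 43: 180 ≡ 8; by Fermat, exponent reduces to 60 mod 42 = 18; 8^18 ≡ 11 (mod 43).
Mod 17: 180 ≡ 10; by Fermat, exponent reduces to 60 mod 16 = 12; 10^12 ≡ 13 (mod 17).
Mod 7: 180 ≡ 5; since 6 | 60, by Fermat 5^60 ≡ 1 (mod 7).
Combine by CRT: x ≡ 11 (mod 43), x ≡ 13 (mod 17), x ≡ 1 (mod 7) ⇒ x ≡ 183 (mod 5117).

183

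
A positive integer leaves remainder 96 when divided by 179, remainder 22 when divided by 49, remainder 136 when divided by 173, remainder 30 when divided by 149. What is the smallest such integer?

120173894

From a ≡ 96 (mod 179) write a = 96 + 179t. Substituting into a ≡ 22 (mod 49) gives 179t ≡ 24 (mod 49), and since 32⁻¹ ≡ 23 (mod 49), t ≡ 13. Hence a ≡ 96 + 179·13 = 2423 (mod 8771).
From a ≡ 2423 (mod 8771) write a = 2423 + 8771t. Substituting into a ≡ 136 (mod 173) gives 8771t ≡ 135 (mod 173), and since 121⁻¹ ≡ 163 (mod 173), t ≡ 34. Hence a ≡ 2423 + 8771·34 = 300637 (mod 1517383).
From a ≡ 300637 (mod 1517383) write a = 300637 + 1517383t. Substituting into a ≡ 30 (mod 149) gives 1517383t ≡ 75 (mod 149), and since 116⁻¹ ≡ 9 (mod 149), t ≡ 79. Hence a ≡ 300637 + 1517383·79 = 120173894 (mod 226090067).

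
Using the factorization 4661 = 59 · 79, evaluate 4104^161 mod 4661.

4585

Mod 59: 4104 ≡ 33; by Fermat, exponent reduces to 161 mod 58 = 45; 33^45 ≡ 42 (mod 59).
Mod 79: 4104 ≡ 75; by Fermat, exponent reduces to 161 mod 78 = 5; 75^5 ≡ 3 (mod 79).
Combine by CRT: x ≡ 42 (mod 59), x ≡ 3 (mod 79) ⇒ x ≡ 4585 (mod 4661).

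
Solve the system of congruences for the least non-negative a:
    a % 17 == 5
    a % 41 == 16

Combine the congruences pairwise.
From a ≡ 5 (mod 17) write a = 5 + 17t. Substituting into a ≡ 16 (mod 41) gives 17t ≡ 11 (mod 41), and since 17⁻¹ ≡ 29 (mod 41), t ≡ 32. Hence a ≡ 5 + 17·32 = 549 (mod 697).

549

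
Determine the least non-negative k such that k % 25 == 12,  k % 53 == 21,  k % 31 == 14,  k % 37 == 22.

From k ≡ 12 (mod 25) write k = 12 + 25t. Substituting into k ≡ 21 (mod 53) gives 25t ≡ 9 (mod 53), and since 25⁻¹ ≡ 17 (mod 53), t ≡ 47. Hence k ≡ 12 + 25·47 = 1187 (mod 1325).
From k ≡ 1187 (mod 1325) write k = 1187 + 1325t. Substituting into k ≡ 14 (mod 31) gives 1325t ≡ 5 (mod 31), and since 23⁻¹ ≡ 27 (mod 31), t ≡ 11. Hence k ≡ 1187 + 1325·11 = 15762 (mod 41075).
From k ≡ 15762 (mod 41075) write k = 15762 + 41075t. Substituting into k ≡ 22 (mod 37) gives 41075t ≡ 22 (mod 37), and since 5⁻¹ ≡ 15 (mod 37), t ≡ 34. Hence k ≡ 15762 + 41075·34 = 1412312 (mod 1519775).

1412312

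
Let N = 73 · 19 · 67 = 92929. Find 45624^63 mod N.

Mod 73: 45624 ≡ 72; 72^63 ≡ 72 (mod 73).
Mod 19: 45624 ≡ 5; by Fermat, exponent reduces to 63 mod 18 = 9; 5^9 ≡ 1 (mod 19).
Mod 67: 45624 ≡ 64; 64^63 ≡ 62 (mod 67).
Combine by CRT: x ≡ 72 (mod 73), x ≡ 1 (mod 19), x ≡ 62 (mod 67) ⇒ x ≡ 61903 (mod 92929).

61903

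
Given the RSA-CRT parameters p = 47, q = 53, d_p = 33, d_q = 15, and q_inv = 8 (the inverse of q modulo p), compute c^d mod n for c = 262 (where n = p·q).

m₁ = c^(d_p) mod p: c ≡ 27 (mod 47), and 27^33 mod 47 = 25.
m₂ = c^(d_q) mod q: c ≡ 50 (mod 53), and 50^15 mod 53 = 48.
h = q_inv·(m₁ − m₂) mod p = 8·(25 − 48) mod 47 = 4.
m = m₂ + h·q = 48 + 4·53 = 260.

260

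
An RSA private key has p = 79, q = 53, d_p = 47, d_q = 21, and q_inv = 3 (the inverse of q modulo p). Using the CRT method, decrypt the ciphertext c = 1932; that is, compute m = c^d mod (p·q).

m₁ = c^(d_p) mod p: c ≡ 36 (mod 79), and 36^47 mod 79 = 9.
m₂ = c^(d_q) mod q: c ≡ 24 (mod 53), and 24^21 mod 53 = 16.
h = q_inv·(m₁ − m₂) mod p = 3·(9 − 16) mod 79 = 58.
m = m₂ + h·q = 16 + 58·53 = 3090.

3090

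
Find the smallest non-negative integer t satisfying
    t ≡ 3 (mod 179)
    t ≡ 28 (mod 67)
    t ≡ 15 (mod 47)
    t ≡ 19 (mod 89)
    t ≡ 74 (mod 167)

The moduli are pairwise coprime; N = 179·67·47·89·167 = 8377842073.
N/179 = 46803587; 46803587 ≡ 99 (mod 179); 99·132 ≡ 1, so inverse 132.
N/67 = 125042419; 125042419 ≡ 51 (mod 67); 51·46 ≡ 1, so inverse 46.
N/47 = 178251959; 178251959 ≡ 41 (mod 47); 41·39 ≡ 1, so inverse 39.
N/89 = 94133057; 94133057 ≡ 71 (mod 89); 71·84 ≡ 1, so inverse 84.
N/167 = 50166719; 50166719 ≡ 86 (mod 167); 86·134 ≡ 1, so inverse 134.
t ≡ 3·46803587·132 + 28·125042419·46 + 15·178251959·39 + 19·94133057·84 + 74·50166719·134 = 931555796715.
931555796715 mod 8377842073 = 1615326612.

1615326612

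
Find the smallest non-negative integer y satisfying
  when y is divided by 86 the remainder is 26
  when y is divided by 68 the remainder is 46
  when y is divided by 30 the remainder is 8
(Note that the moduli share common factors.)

39758

gcd(86, 68) = 2 and 2 | (46 − 26), so the pair is consistent; merging gives y ≡ 1746 (mod 2924), where 2924 = lcm(86, 68).
gcd(2924, 30) = 2 and 2 | (8 − 1746), so the pair is consistent; merging gives y ≡ 39758 (mod 43860), where 43860 = lcm(2924, 30).
The solution is unique modulo lcm(86, 68, 30) = 43860.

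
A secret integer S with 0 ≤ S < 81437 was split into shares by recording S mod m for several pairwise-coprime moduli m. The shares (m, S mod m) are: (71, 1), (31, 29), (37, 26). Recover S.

2912

The moduli are pairwise coprime; N = 71·31·37 = 81437.
N/71 = 1147; 1147 ≡ 11 (mod 71); 11·13 ≡ 1, so inverse 13.
N/31 = 2627; 2627 ≡ 23 (mod 31); 23·27 ≡ 1, so inverse 27.
N/37 = 2201; 2201 ≡ 18 (mod 37); 18·35 ≡ 1, so inverse 35.
S ≡ 1·1147·13 + 29·2627·27 + 26·2201·35 = 4074762.
4074762 mod 81437 = 2912.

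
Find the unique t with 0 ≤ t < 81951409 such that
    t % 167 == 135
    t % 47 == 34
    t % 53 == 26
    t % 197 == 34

12027475

The moduli are pairwise coprime; N = 167·47·53·197 = 81951409.
N/167 = 490727; 490727 ≡ 81 (mod 167); 81·33 ≡ 1, so inverse 33.
N/47 = 1743647; 1743647 ≡ 41 (mod 47); 41·39 ≡ 1, so inverse 39.
N/53 = 1546253; 1546253 ≡ 31 (mod 53); 31·12 ≡ 1, so inverse 12.
N/197 = 415997; 415997 ≡ 130 (mod 197); 130·147 ≡ 1, so inverse 147.
t ≡ 135·490727·33 + 34·1743647·39 + 26·1546253·12 + 34·415997·147 = 7059848649.
7059848649 mod 81951409 = 12027475.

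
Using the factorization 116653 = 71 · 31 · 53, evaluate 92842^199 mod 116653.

24385

Mod 71: 92842 ≡ 45; by Fermat, exponent reduces to 199 mod 70 = 59; 45^59 ≡ 32 (mod 71).
Mod 31: 92842 ≡ 28; by Fermat, exponent reduces to 199 mod 30 = 19; 28^19 ≡ 19 (mod 31).
Mod 53: 92842 ≡ 39; by Fermat, exponent reduces to 199 mod 52 = 43; 39^43 ≡ 5 (mod 53).
Combine by CRT: x ≡ 32 (mod 71), x ≡ 19 (mod 31), x ≡ 5 (mod 53) ⇒ x ≡ 24385 (mod 116653).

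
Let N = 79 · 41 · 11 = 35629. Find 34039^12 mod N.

Mod 79: 34039 ≡ 69; 69^12 ≡ 8 (mod 79).
Mod 41: 34039 ≡ 9; 9^12 ≡ 1 (mod 41).
Mod 11: 34039 ≡ 5; by Fermat, exponent reduces to 12 mod 10 = 2; 5^2 ≡ 3 (mod 11).
Combine by CRT: x ≡ 8 (mod 79), x ≡ 1 (mod 41), x ≡ 3 (mod 11) ⇒ x ≡ 27184 (mod 35629).

27184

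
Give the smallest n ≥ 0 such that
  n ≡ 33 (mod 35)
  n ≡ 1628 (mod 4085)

9798

gcd(35, 4085) = 5 and 5 | (1628 − 33), so the pair is consistent; merging gives n ≡ 9798 (mod 28595), where 28595 = lcm(35, 4085).
The solution is unique modulo lcm(35, 4085) = 28595.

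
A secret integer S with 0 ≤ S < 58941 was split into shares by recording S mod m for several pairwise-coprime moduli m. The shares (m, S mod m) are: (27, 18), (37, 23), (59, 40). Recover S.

The moduli are pairwise coprime; N = 27·37·59 = 58941.
N/27 = 2183; 2183 ≡ 23 (mod 27); 23·20 ≡ 1, so inverse 20.
N/37 = 1593; 1593 ≡ 2 (mod 37); 2·19 ≡ 1, so inverse 19.
N/59 = 999; 999 ≡ 55 (mod 59); 55·44 ≡ 1, so inverse 44.
S ≡ 18·2183·20 + 23·1593·19 + 40·999·44 = 3240261.
3240261 mod 58941 = 57447.

57447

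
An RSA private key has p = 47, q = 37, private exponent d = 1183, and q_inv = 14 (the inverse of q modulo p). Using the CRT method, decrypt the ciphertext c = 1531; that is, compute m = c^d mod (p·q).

d_p = d mod (p−1) = 1183 mod 46 = 33; d_q = d mod (q−1) = 31.
m₁ = c^(d_p) mod p: c ≡ 27 (mod 47), and 27^33 mod 47 = 25.
m₂ = c^(d_q) mod q: c ≡ 14 (mod 37), and 14^31 mod 37 = 23.
h = q_inv·(m₁ − m₂) mod p = 14·(25 − 23) mod 47 = 28.
m = m₂ + h·q = 23 + 28·37 = 1059.

1059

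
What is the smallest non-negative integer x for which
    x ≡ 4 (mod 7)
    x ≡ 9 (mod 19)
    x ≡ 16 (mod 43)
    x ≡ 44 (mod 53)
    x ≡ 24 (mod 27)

2989032

The moduli are pairwise coprime; N = 7·19·43·53·27 = 8183889.
N/7 = 1169127; 1169127 ≡ 1 (mod 7), inverse 1.
N/19 = 430731; 430731 ≡ 1 (mod 19), inverse 1.
N/43 = 190323; 190323 ≡ 5 (mod 43); 5·26 ≡ 1, so inverse 26.
N/53 = 154413; 154413 ≡ 24 (mod 53); 24·42 ≡ 1, so inverse 42.
N/27 = 303107; 303107 ≡ 5 (mod 27); 5·11 ≡ 1, so inverse 11.
x ≡ 4·1169127·1 + 9·430731·1 + 16·190323·26 + 44·154413·42 + 24·303107·11 = 453102927.
453102927 mod 8183889 = 2989032.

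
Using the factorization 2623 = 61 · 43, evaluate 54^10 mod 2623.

Mod 61: 54 ≡ 54; 54^10 ≡ 48 (mod 61).
Mod 43: 54 ≡ 11; 11^10 ≡ 41 (mod 43).
Combine by CRT: x ≡ 48 (mod 61), x ≡ 41 (mod 43) ⇒ x ≡ 170 (mod 2623).

170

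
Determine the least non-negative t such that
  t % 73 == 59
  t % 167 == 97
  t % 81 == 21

The moduli are pairwise coprime; N = 73·167·81 = 987471.
N/73 = 13527; 13527 ≡ 22 (mod 73); 22·10 ≡ 1, so inverse 10.
N/167 = 5913; 5913 ≡ 68 (mod 167); 68·140 ≡ 1, so inverse 140.
N/81 = 12191; 12191 ≡ 41 (mod 81); 41·2 ≡ 1, so inverse 2.
t ≡ 59·13527·10 + 97·5913·140 + 21·12191·2 = 88791492.
88791492 mod 987471 = 906573.

906573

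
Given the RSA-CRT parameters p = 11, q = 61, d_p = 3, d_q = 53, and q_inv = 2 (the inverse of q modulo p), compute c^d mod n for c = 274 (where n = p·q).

m₁ = c^(d_p) mod p: c ≡ 10 (mod 11), and 10^3 mod 11 = 10.
m₂ = c^(d_q) mod q: c ≡ 30 (mod 61), and 30^53 mod 61 = 55.
h = q_inv·(m₁ − m₂) mod p = 2·(10 − 55) mod 11 = 9.
m = m₂ + h·q = 55 + 9·61 = 604.

604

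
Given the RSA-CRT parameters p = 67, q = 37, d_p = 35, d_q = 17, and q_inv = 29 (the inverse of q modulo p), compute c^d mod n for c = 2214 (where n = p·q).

1733

m₁ = c^(d_p) mod p: c ≡ 3 (mod 67), and 3^35 mod 67 = 58.
m₂ = c^(d_q) mod q: c ≡ 31 (mod 37), and 31^17 mod 37 = 31.
h = q_inv·(m₁ − m₂) mod p = 29·(58 − 31) mod 67 = 46.
m = m₂ + h·q = 31 + 46·37 = 1733.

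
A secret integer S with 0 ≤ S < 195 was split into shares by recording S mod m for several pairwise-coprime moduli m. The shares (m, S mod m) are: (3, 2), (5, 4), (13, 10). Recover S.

179

The moduli are pairwise coprime; N = 3·5·13 = 195.
N/3 = 65; 65 ≡ 2 (mod 3); 2·2 ≡ 1, so inverse 2.
N/5 = 39; 39 ≡ 4 (mod 5); 4·4 ≡ 1, so inverse 4.
N/13 = 15; 15 ≡ 2 (mod 13); 2·7 ≡ 1, so inverse 7.
S ≡ 2·65·2 + 4·39·4 + 10·15·7 = 1934.
1934 mod 195 = 179.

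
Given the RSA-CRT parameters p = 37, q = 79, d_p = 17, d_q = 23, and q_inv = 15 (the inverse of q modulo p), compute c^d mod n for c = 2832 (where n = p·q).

1430

m₁ = c^(d_p) mod p: c ≡ 20 (mod 37), and 20^17 mod 37 = 24.
m₂ = c^(d_q) mod q: c ≡ 67 (mod 79), and 67^23 mod 79 = 8.
h = q_inv·(m₁ − m₂) mod p = 15·(24 − 8) mod 37 = 18.
m = m₂ + h·q = 8 + 18·79 = 1430.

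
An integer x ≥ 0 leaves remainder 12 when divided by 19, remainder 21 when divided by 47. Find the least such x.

867

Combine the congruences pairwise.
From x ≡ 12 (mod 19) write x = 12 + 19t. Substituting into x ≡ 21 (mod 47) gives 19t ≡ 9 (mod 47), and since 19⁻¹ ≡ 5 (mod 47), t ≡ 45. Hence x ≡ 12 + 19·45 = 867 (mod 893).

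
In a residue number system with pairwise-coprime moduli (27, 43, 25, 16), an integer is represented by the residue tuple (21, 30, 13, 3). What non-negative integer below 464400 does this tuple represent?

138963

Combine the congruences pairwise.
From x ≡ 21 (mod 27) write x = 21 + 27t. Substituting into x ≡ 30 (mod 43) gives 27t ≡ 9 (mod 43), and since 27⁻¹ ≡ 8 (mod 43), t ≡ 29. Hence x ≡ 21 + 27·29 = 804 (mod 1161).
From x ≡ 804 (mod 1161) write x = 804 + 1161t. Substituting into x ≡ 13 (mod 25) gives 1161t ≡ 9 (mod 25), and since 11⁻¹ ≡ 16 (mod 25), t ≡ 19. Hence x ≡ 804 + 1161·19 = 22863 (mod 29025).
From x ≡ 22863 (mod 29025) write x = 22863 + 29025t. Substituting into x ≡ 3 (mod 16) gives 29025t ≡ 4 (mod 16), and since 1⁻¹ ≡ 1 (mod 16), t ≡ 4. Hence x ≡ 22863 + 29025·4 = 138963 (mod 464400).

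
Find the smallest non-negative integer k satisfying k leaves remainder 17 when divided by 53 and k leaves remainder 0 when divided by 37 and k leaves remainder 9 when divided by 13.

The moduli are pairwise coprime; N = 53·37·13 = 25493.
N/53 = 481; 481 ≡ 4 (mod 53); 4·40 ≡ 1, so inverse 40.
N/37 = 689; 689 ≡ 23 (mod 37); 23·29 ≡ 1, so inverse 29.
N/13 = 1961; 1961 ≡ 11 (mod 13); 11·6 ≡ 1, so inverse 6.
k ≡ 17·481·40 + 0·689·29 + 9·1961·6 = 432974.
432974 mod 25493 = 25086.

25086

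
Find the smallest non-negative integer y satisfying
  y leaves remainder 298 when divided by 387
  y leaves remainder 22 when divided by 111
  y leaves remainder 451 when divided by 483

1532044

Combine the congruences pairwise.
gcd(387, 111) = 3 and 3 | (22 − 298), so the pair is consistent; merging gives y ≡ 14230 (mod 14319), where 14319 = lcm(387, 111).
gcd(14319, 483) = 3 and 3 | (451 − 14230), so the pair is consistent; merging gives y ≡ 1532044 (mod 2305359), where 2305359 = lcm(14319, 483).
The solution is unique modulo lcm(387, 111, 483) = 2305359.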